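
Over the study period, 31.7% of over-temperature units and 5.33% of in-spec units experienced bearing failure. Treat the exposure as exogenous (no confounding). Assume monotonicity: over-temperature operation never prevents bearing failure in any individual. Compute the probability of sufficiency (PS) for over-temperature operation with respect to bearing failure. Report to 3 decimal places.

PS ≈ 0.279

p₁ = 0.317, p₀ = 0.0533.
Under exogeneity and monotonicity, PS = (p₁ − p₀) / (1 − p₀).
PS = (0.317 − 0.0533) / (1 − 0.0533) = 0.2637 / 0.9467 ≈ 0.2785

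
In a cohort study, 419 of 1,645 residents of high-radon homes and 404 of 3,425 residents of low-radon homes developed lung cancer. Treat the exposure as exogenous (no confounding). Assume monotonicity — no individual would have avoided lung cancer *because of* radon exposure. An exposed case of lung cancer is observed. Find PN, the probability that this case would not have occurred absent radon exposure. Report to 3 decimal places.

PN ≈ 0.537

p₁ = P(outcome | exposed) = 419/1645 = 0.25471
p₀ = P(outcome | unexposed) = 404/3425 = 0.11796
Under exogeneity and monotonicity, PN = (p₁ − p₀) / p₁.
PN = (0.25471 − 0.11796) / 0.25471 = 0.13676 / 0.25471 ≈ 0.5369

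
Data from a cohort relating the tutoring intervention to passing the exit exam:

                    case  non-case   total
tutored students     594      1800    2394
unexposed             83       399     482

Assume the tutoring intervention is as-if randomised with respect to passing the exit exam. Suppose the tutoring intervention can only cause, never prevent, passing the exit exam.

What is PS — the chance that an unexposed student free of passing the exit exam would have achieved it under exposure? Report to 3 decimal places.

PS ≈ 0.092

p₁ = P(outcome | exposed) = 594/2394 = 0.24812
p₀ = P(outcome | unexposed) = 83/482 = 0.1722
Under exogeneity and monotonicity, PS = (p₁ − p₀)/(1 − p₀).
PS = (0.24812 − 0.1722) / 0.8278 ≈ 0.0917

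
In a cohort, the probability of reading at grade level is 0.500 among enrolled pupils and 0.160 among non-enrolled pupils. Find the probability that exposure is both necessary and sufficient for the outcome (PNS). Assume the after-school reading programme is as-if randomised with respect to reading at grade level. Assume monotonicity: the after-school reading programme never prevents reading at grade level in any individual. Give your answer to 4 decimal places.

PNS ≈ 0.3400

Let p₁ = 0.5, p₀ = 0.16.
Under exogeneity and monotonicity, PNS = p₁ − p₀.
PNS = 0.5 − 0.16 = 0.34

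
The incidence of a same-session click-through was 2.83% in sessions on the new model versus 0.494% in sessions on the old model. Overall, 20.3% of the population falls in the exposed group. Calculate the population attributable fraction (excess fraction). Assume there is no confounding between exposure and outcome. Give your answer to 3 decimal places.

PAF ≈ 0.490

p₁ = 0.0283, p₀ = 0.00494.
Overall risk P(Y=1) = π·p₁ + (1−π)·p₀ = 0.203×0.0283 + 0.797×0.00494 = 0.0096821.
Under exogeneity, PAF = [P(Y=1) − p₀] / P(Y=1).
PAF = (0.0096821 − 0.00494) / 0.0096821 ≈ 0.4898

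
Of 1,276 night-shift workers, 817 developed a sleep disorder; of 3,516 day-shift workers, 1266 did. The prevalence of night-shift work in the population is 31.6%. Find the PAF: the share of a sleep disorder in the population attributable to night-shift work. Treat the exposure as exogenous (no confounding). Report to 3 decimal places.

p₁ = P(outcome | exposed) = 817/1276 = 0.64028
p₀ = P(outcome | unexposed) = 1266/3516 = 0.36007
Overall risk P(Y=1) = π·p₁ + (1−π)·p₀ = 0.316×0.64028 + 0.684×0.36007 = 0.44862.
Under exogeneity, PAF = [P(Y=1) − p₀] / P(Y=1).
PAF = (0.44862 − 0.36007) / 0.44862 ≈ 0.1974

PAF ≈ 0.197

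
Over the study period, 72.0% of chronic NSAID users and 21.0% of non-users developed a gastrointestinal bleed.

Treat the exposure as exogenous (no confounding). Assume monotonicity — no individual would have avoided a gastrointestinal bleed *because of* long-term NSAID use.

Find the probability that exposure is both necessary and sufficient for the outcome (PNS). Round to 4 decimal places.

p₁ = 0.72, p₀ = 0.21.
Under exogeneity and monotonicity, PNS = p₁ − p₀.
PNS = 0.72 − 0.21 = 0.51

PNS ≈ 0.5100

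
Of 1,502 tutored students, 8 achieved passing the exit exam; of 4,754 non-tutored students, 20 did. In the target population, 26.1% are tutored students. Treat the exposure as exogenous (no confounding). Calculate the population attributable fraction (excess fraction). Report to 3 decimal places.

PAF ≈ 0.065

p₁ = P(outcome | exposed) = 8/1502 = 0.0053262
p₀ = P(outcome | unexposed) = 20/4754 = 0.004207
Overall risk P(Y=1) = π·p₁ + (1−π)·p₀ = 0.261×0.0053262 + 0.739×0.004207 = 0.0044991.
Under exogeneity, PAF = [P(Y=1) − p₀] / P(Y=1).
PAF = (0.0044991 − 0.004207) / 0.0044991 ≈ 0.0649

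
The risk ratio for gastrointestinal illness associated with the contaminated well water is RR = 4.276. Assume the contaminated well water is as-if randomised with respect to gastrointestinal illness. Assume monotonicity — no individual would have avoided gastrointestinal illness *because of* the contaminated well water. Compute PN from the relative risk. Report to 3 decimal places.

Under exogeneity and monotonicity, PN = (RR − 1) / RR = 1 − 1/RR.
PN = (4.276 − 1) / 4.276 = 3.276 / 4.276 ≈ 0.7661

PN ≈ 0.766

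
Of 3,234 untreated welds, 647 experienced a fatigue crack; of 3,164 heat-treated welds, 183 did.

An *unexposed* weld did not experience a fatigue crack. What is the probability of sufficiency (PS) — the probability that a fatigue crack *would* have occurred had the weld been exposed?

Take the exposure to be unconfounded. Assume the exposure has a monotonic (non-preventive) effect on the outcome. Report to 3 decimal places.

p₁ = P(outcome | exposed) = 647/3234 = 0.20006
p₀ = P(outcome | unexposed) = 183/3164 = 0.057838
Under exogeneity and monotonicity, PS = (p₁ − p₀) / (1 − p₀).
PS = (0.20006 − 0.057838) / (1 − 0.057838) = 0.14222 / 0.94216 ≈ 0.1510

PS ≈ 0.151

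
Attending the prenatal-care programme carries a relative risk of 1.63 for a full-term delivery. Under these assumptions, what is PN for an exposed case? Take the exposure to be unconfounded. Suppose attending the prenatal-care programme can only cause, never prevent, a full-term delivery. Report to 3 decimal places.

PN ≈ 0.387

Under exogeneity and monotonicity, PN = (RR − 1) / RR = 1 − 1/RR.
PN = (1.63 − 1) / 1.63 = 0.63 / 1.63 ≈ 0.3865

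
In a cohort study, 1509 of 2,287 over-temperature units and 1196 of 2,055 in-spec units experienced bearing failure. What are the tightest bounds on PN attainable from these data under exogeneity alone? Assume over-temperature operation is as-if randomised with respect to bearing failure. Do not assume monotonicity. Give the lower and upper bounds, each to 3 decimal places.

p₁ = P(outcome | exposed) = 1509/2287 = 0.65982
p₀ = P(outcome | unexposed) = 1196/2055 = 0.582
Under exogeneity alone the bounds on PN are max{0,(p₁−p₀)/p₁} ≤ PN ≤ min{1,(1−p₀)/p₁}.
  lower = (p₁ − p₀)/p₁ = 0.077821 / 0.65982 ≈ 0.1179
  upper = min{1, (1 − p₀)/p₁} = 0.418 / 0.65982 ≈ 0.6335

0.118 ≤ PN ≤ 0.634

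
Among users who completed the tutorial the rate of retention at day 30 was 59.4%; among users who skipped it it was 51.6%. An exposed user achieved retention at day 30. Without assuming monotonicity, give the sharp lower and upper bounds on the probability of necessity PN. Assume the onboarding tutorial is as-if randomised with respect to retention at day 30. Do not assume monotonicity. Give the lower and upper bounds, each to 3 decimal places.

0.131 ≤ PN ≤ 0.815

p₁ = 0.594, p₀ = 0.516.
Under exogeneity alone the bounds on PN are max{0,(p₁−p₀)/p₁} ≤ PN ≤ min{1,(1−p₀)/p₁}.
  lower = (p₁ − p₀)/p₁ = 0.078 / 0.594 ≈ 0.1313
  upper = min{1, (1 − p₀)/p₁} = 0.484 / 0.594 ≈ 0.8148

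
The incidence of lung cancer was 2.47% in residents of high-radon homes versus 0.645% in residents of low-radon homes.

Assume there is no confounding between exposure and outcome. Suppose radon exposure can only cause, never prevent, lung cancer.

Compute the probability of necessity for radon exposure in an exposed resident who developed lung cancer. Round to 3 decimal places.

PN ≈ 0.739

p₁ = 0.0247, p₀ = 0.00645.
Under exogeneity and monotonicity, PN = (p₁ − p₀) / p₁.
PN = (0.0247 − 0.00645) / 0.0247 = 0.01825 / 0.0247 ≈ 0.7389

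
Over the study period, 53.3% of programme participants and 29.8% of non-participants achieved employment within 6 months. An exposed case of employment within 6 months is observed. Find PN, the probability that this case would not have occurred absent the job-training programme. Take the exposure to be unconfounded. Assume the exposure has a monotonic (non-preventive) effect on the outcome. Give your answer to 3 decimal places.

PN ≈ 0.441

p₁ = 0.533, p₀ = 0.298.
Under exogeneity and monotonicity, PN = (p₁ − p₀) / p₁.
PN = (0.533 − 0.298) / 0.533 = 0.235 / 0.533 ≈ 0.4409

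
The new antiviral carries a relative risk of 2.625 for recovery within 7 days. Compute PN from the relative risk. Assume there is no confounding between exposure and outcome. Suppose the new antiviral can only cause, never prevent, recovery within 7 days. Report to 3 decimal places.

Under exogeneity and monotonicity, PN = (RR − 1) / RR = 1 − 1/RR.
PN = (2.625 − 1) / 2.625 = 1.625 / 2.625 ≈ 0.6190

PN ≈ 0.619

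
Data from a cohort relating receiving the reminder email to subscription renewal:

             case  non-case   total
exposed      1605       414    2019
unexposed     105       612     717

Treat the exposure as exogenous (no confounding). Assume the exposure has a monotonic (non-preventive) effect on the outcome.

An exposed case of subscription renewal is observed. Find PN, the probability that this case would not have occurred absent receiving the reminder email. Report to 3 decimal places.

PN ≈ 0.816

p₁ = P(outcome | exposed) = 1605/2019 = 0.79495
p₀ = P(outcome | unexposed) = 105/717 = 0.14644
Under exogeneity and monotonicity, PN = (p₁ − p₀)/p₁.
PN = (0.79495 − 0.14644) / 0.79495 ≈ 0.8158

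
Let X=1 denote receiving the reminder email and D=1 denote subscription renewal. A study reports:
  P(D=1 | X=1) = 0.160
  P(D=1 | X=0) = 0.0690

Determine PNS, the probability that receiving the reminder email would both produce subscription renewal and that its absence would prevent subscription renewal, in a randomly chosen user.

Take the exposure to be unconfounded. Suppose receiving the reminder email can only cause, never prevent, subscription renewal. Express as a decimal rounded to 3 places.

Let p₁ = 0.16, p₀ = 0.069.
Under exogeneity and monotonicity, PNS = p₁ − p₀.
PNS = 0.16 − 0.069 = 0.091

PNS ≈ 0.091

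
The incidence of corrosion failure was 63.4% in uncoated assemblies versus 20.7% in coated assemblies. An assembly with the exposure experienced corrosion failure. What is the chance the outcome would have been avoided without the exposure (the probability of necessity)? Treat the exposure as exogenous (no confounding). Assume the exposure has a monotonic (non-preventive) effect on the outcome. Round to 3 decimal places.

PN ≈ 0.674

p₁ = 0.634, p₀ = 0.207.
Under exogeneity and monotonicity, PN = (p₁ − p₀) / p₁.
PN = (0.634 − 0.207) / 0.634 = 0.427 / 0.634 ≈ 0.6735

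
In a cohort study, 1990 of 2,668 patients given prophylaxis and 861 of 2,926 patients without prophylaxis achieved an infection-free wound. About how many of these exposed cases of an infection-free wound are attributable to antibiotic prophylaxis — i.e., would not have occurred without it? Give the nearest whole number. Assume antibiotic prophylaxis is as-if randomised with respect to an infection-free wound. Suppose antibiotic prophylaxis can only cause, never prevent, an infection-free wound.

about 1205 cases

p₁ = P(outcome | exposed) = 1990/2668 = 0.74588
p₀ = P(outcome | unexposed) = 861/2926 = 0.29426
PN = (p₁ − p₀)/p₁ = (0.74588 − 0.29426) / 0.74588 ≈ 0.60549.
Attributable cases ≈ PN × (exposed cases) = 0.60549 × 1990 ≈ 1204.92.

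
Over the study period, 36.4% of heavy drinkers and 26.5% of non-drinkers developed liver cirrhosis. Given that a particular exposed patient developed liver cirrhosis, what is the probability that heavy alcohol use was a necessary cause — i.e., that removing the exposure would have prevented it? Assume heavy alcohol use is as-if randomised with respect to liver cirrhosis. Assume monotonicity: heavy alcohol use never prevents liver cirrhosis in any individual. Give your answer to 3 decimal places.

PN ≈ 0.272

p₁ = 0.364, p₀ = 0.265.
Under exogeneity and monotonicity, PN = (p₁ − p₀) / p₁.
PN = (0.364 − 0.265) / 0.364 = 0.099 / 0.364 ≈ 0.2720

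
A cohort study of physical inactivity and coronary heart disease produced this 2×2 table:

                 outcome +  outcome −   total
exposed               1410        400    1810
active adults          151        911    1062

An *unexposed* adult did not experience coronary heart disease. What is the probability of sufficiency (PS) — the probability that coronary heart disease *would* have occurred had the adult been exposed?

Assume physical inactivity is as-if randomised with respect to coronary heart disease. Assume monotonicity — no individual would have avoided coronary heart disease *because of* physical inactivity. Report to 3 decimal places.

p₁ = P(outcome | exposed) = 1410/1810 = 0.77901
p₀ = P(outcome | unexposed) = 151/1062 = 0.14218
Under exogeneity and monotonicity, PS = (p₁ − p₀)/(1 − p₀).
PS = (0.77901 − 0.14218) / 0.85782 ≈ 0.7424

PS ≈ 0.742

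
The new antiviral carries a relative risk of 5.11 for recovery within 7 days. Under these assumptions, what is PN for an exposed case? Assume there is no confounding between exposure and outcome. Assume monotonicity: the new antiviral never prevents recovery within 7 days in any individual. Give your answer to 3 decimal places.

Under exogeneity and monotonicity, PN = (RR − 1) / RR = 1 − 1/RR.
PN = (5.11 − 1) / 5.11 = 4.11 / 5.11 ≈ 0.8043

PN ≈ 0.804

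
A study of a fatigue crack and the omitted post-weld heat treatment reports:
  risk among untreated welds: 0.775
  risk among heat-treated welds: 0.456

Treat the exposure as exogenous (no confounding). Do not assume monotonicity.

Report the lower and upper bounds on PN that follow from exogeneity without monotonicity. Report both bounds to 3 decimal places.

0.412 ≤ PN ≤ 0.702

Let p₁ = 0.775, p₀ = 0.456.
Under exogeneity alone the bounds on PN are max{0,(p₁−p₀)/p₁} ≤ PN ≤ min{1,(1−p₀)/p₁}.
  lower = (p₁ − p₀)/p₁ = 0.319 / 0.775 ≈ 0.4116
  upper = min{1, (1 − p₀)/p₁} = 0.544 / 0.775 ≈ 0.7019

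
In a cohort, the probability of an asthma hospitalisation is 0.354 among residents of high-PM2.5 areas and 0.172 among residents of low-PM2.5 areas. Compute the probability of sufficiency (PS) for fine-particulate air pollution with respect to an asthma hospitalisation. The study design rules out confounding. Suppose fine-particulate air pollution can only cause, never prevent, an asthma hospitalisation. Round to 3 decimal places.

PS ≈ 0.220

Let p₁ = 0.354, p₀ = 0.172.
Under exogeneity and monotonicity, PS = (p₁ − p₀) / (1 − p₀).
PS = (0.354 − 0.172) / (1 − 0.172) = 0.182 / 0.828 ≈ 0.2198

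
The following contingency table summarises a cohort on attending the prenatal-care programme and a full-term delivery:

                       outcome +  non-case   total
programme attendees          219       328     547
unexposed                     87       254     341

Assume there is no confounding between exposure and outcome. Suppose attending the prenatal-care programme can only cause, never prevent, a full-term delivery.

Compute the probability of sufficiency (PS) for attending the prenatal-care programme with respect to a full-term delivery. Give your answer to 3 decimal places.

PS ≈ 0.195

p₁ = P(outcome | exposed) = 219/547 = 0.40037
p₀ = P(outcome | unexposed) = 87/341 = 0.25513
Under exogeneity and monotonicity, PS = (p₁ − p₀) / (1 − p₀).
PS = (0.40037 − 0.25513) / (1 − 0.25513) = 0.14523 / 0.74487 ≈ 0.1950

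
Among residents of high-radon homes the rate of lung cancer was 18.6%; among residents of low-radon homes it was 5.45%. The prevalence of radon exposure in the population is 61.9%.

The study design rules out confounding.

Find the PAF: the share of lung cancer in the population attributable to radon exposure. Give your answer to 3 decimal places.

p₁ = 0.186, p₀ = 0.0545.
Overall risk P(Y=1) = π·p₁ + (1−π)·p₀ = 0.619×0.186 + 0.381×0.0545 = 0.1359.
Under exogeneity, PAF = [P(Y=1) − p₀] / P(Y=1).
PAF = (0.1359 − 0.0545) / 0.1359 ≈ 0.5990

PAF ≈ 0.599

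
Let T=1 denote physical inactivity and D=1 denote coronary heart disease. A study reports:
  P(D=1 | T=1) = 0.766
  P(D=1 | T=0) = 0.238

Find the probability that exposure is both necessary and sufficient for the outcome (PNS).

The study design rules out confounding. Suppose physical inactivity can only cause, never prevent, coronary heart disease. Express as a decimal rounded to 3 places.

PNS ≈ 0.528

Let p₁ = 0.766, p₀ = 0.238.
Under exogeneity and monotonicity, PNS = p₁ − p₀.
PNS = 0.766 − 0.238 = 0.528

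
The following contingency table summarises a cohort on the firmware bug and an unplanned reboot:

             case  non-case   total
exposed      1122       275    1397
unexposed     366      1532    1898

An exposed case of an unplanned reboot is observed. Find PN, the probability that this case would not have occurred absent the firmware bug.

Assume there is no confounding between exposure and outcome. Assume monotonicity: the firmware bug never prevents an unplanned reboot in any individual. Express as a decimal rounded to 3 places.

p₁ = P(outcome | exposed) = 1122/1397 = 0.80315
p₀ = P(outcome | unexposed) = 366/1898 = 0.19283
Under exogeneity and monotonicity, PN = (p₁ − p₀) / p₁.
PN = (0.80315 − 0.19283) / 0.80315 = 0.61032 / 0.80315 ≈ 0.7599

PN ≈ 0.760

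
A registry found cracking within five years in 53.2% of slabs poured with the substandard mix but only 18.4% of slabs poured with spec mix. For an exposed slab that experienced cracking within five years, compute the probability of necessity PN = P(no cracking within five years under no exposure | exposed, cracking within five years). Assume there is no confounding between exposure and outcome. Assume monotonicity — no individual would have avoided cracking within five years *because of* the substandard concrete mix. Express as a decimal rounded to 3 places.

PN ≈ 0.654

p₁ = 0.532, p₀ = 0.184.
Under exogeneity and monotonicity, PN = (p₁ − p₀) / p₁.
PN = (0.532 − 0.184) / 0.532 = 0.348 / 0.532 ≈ 0.6541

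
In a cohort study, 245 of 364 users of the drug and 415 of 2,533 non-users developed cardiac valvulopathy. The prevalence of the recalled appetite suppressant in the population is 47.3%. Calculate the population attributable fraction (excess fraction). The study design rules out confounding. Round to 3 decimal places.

PAF ≈ 0.595

p₁ = P(outcome | exposed) = 245/364 = 0.67308
p₀ = P(outcome | unexposed) = 415/2533 = 0.16384
Overall risk P(Y=1) = π·p₁ + (1−π)·p₀ = 0.473×0.67308 + 0.527×0.16384 = 0.40471.
Under exogeneity, PAF = [P(Y=1) − p₀] / P(Y=1).
PAF = (0.40471 − 0.16384) / 0.40471 ≈ 0.5952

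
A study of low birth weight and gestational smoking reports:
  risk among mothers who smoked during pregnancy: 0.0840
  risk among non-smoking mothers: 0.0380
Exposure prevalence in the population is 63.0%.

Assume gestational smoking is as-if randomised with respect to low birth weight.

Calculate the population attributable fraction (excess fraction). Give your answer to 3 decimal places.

PAF ≈ 0.433

Let p₁ = 0.084, p₀ = 0.038.
Overall risk P(Y=1) = π·p₁ + (1−π)·p₀ = 0.63×0.084 + 0.37×0.038 = 0.06698.
Under exogeneity, PAF = [P(Y=1) − p₀] / P(Y=1).
PAF = (0.06698 − 0.038) / 0.06698 ≈ 0.4327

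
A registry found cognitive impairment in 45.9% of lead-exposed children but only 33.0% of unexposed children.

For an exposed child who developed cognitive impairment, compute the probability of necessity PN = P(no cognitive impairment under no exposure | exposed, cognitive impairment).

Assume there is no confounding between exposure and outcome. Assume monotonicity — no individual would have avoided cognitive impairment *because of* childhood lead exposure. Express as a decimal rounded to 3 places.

p₁ = 0.459, p₀ = 0.33.
Under exogeneity and monotonicity, PN = (p₁ − p₀) / p₁.
PN = (0.459 − 0.33) / 0.459 = 0.129 / 0.459 ≈ 0.2810

PN ≈ 0.281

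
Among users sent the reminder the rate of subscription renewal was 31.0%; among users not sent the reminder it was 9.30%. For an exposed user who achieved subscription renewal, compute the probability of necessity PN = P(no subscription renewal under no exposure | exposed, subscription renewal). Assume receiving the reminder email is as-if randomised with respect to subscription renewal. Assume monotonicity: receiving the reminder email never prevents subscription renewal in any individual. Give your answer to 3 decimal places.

PN ≈ 0.700

p₁ = 0.31, p₀ = 0.093.
Under exogeneity and monotonicity, PN = (p₁ − p₀) / p₁.
PN = (0.31 − 0.093) / 0.31 = 0.217 / 0.31 ≈ 0.7000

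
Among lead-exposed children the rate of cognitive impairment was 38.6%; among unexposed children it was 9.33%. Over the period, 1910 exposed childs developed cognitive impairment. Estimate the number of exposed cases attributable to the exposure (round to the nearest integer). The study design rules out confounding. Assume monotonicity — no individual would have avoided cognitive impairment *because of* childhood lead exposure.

about 1448 cases

p₁ = 0.386, p₀ = 0.0933.
PN = (p₁ − p₀)/p₁ = (0.386 − 0.0933) / 0.386 ≈ 0.75829.
Attributable cases ≈ PN × (exposed cases) = 0.75829 × 1910 ≈ 1448.33.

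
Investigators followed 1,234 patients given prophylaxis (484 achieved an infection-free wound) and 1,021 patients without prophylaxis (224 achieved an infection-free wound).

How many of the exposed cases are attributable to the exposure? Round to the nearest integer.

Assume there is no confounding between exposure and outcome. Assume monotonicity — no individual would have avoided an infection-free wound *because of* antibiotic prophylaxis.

about 213 cases

p₁ = P(outcome | exposed) = 484/1234 = 0.39222
p₀ = P(outcome | unexposed) = 224/1021 = 0.21939
PN = (p₁ − p₀)/p₁ = (0.39222 − 0.21939) / 0.39222 ≈ 0.44064.
Attributable cases ≈ PN × (exposed cases) = 0.44064 × 484 ≈ 213.27.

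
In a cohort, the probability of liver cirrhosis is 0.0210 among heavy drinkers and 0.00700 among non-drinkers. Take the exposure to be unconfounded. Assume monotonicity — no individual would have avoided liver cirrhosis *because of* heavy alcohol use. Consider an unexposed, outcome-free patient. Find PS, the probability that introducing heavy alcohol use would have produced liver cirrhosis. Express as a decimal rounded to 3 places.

Let p₁ = 0.021, p₀ = 0.007.
Under exogeneity and monotonicity, PS = (p₁ − p₀) / (1 − p₀).
PS = (0.021 − 0.007) / (1 − 0.007) = 0.014 / 0.993 ≈ 0.0141

PS ≈ 0.014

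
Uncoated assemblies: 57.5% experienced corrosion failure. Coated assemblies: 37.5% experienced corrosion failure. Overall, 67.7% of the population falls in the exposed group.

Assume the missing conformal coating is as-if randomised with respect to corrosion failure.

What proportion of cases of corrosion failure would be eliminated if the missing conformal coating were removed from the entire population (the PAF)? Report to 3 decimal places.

p₁ = 0.575, p₀ = 0.375.
Overall risk P(Y=1) = π·p₁ + (1−π)·p₀ = 0.677×0.575 + 0.323×0.375 = 0.5104.
Under exogeneity, PAF = [P(Y=1) − p₀] / P(Y=1).
PAF = (0.5104 − 0.375) / 0.5104 ≈ 0.2653

PAF ≈ 0.265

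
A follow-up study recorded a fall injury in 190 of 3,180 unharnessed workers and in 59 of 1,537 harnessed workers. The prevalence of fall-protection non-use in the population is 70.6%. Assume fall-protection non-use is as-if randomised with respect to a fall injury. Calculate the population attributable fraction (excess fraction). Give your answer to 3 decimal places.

PAF ≈ 0.282

p₁ = P(outcome | exposed) = 190/3180 = 0.059748
p₀ = P(outcome | unexposed) = 59/1537 = 0.038386
Overall risk P(Y=1) = π·p₁ + (1−π)·p₀ = 0.706×0.059748 + 0.294×0.038386 = 0.053468.
Under exogeneity, PAF = [P(Y=1) − p₀] / P(Y=1).
PAF = (0.053468 − 0.038386) / 0.053468 ≈ 0.2821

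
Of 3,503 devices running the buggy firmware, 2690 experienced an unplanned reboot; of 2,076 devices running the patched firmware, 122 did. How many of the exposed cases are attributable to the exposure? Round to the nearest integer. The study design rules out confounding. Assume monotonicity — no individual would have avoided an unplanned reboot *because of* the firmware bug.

p₁ = P(outcome | exposed) = 2690/3503 = 0.76791
p₀ = P(outcome | unexposed) = 122/2076 = 0.058767
PN = (p₁ − p₀)/p₁ = (0.76791 − 0.058767) / 0.76791 ≈ 0.92347.
Attributable cases ≈ PN × (exposed cases) = 0.92347 × 2690 ≈ 2484.14.

about 2484 cases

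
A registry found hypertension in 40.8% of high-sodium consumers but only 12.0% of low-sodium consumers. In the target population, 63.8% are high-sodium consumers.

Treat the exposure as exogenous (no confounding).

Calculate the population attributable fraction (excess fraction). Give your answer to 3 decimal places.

PAF ≈ 0.605

p₁ = 0.408, p₀ = 0.12.
Overall risk P(Y=1) = π·p₁ + (1−π)·p₀ = 0.638×0.408 + 0.362×0.12 = 0.30374.
Under exogeneity, PAF = [P(Y=1) − p₀] / P(Y=1).
PAF = (0.30374 − 0.12) / 0.30374 ≈ 0.6049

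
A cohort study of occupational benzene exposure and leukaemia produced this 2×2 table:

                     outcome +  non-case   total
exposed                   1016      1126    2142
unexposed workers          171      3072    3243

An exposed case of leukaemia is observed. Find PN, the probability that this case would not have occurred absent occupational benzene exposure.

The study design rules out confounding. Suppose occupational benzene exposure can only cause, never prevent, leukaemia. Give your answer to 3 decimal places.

PN ≈ 0.889

p₁ = P(outcome | exposed) = 1016/2142 = 0.47432
p₀ = P(outcome | unexposed) = 171/3243 = 0.052729
Under exogeneity and monotonicity, PN = (p₁ − p₀)/p₁.
PN = (0.47432 − 0.052729) / 0.47432 ≈ 0.8888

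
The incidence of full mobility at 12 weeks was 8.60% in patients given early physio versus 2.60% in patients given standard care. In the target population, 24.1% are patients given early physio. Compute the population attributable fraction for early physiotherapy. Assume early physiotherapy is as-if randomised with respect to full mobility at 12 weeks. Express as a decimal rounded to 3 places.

PAF ≈ 0.357

p₁ = 0.086, p₀ = 0.026.
Overall risk P(Y=1) = π·p₁ + (1−π)·p₀ = 0.241×0.086 + 0.759×0.026 = 0.04046.
Under exogeneity, PAF = [P(Y=1) − p₀] / P(Y=1).
PAF = (0.04046 − 0.026) / 0.04046 ≈ 0.3574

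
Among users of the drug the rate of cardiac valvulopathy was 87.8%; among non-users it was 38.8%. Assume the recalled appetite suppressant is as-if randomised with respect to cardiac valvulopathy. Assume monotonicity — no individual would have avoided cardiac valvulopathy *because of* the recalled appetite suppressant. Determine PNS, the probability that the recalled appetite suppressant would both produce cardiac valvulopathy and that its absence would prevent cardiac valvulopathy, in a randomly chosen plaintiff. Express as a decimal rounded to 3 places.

p₁ = 0.878, p₀ = 0.388.
Under exogeneity and monotonicity, PNS = p₁ − p₀.
PNS = 0.878 − 0.388 = 0.49

PNS ≈ 0.490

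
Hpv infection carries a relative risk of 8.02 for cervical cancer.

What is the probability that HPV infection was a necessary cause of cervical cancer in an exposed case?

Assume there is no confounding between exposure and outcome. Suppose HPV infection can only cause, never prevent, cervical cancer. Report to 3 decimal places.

PN ≈ 0.875

Under exogeneity and monotonicity, PN = (RR − 1) / RR = 1 − 1/RR.
PN = (8.02 − 1) / 8.02 = 7.02 / 8.02 ≈ 0.8753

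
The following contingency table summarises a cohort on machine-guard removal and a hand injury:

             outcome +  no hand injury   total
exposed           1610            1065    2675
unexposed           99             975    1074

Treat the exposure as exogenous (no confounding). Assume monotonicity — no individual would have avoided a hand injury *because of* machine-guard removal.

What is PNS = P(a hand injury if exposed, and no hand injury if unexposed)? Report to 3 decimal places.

PNS ≈ 0.510

p₁ = P(outcome | exposed) = 1610/2675 = 0.60187
p₀ = P(outcome | unexposed) = 99/1074 = 0.092179
Under exogeneity and monotonicity, PNS = p₁ − p₀.
PNS = 0.60187 − 0.092179 = 0.50969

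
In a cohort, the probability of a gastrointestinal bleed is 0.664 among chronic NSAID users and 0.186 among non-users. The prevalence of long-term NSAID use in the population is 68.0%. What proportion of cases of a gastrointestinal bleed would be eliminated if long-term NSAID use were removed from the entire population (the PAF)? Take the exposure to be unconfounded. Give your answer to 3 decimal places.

Let p₁ = 0.664, p₀ = 0.186.
Overall risk P(Y=1) = π·p₁ + (1−π)·p₀ = 0.68×0.664 + 0.32×0.186 = 0.51104.
Under exogeneity, PAF = [P(Y=1) − p₀] / P(Y=1).
PAF = (0.51104 − 0.186) / 0.51104 ≈ 0.6360

PAF ≈ 0.636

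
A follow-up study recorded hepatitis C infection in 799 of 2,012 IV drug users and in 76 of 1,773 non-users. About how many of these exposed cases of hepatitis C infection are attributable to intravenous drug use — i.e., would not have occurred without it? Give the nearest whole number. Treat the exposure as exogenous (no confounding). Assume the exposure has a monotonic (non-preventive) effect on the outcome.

about 713 cases

p₁ = P(outcome | exposed) = 799/2012 = 0.39712
p₀ = P(outcome | unexposed) = 76/1773 = 0.042865
PN = (p₁ − p₀)/p₁ = (0.39712 − 0.042865) / 0.39712 ≈ 0.89206.
Attributable cases ≈ PN × (exposed cases) = 0.89206 × 799 ≈ 712.76.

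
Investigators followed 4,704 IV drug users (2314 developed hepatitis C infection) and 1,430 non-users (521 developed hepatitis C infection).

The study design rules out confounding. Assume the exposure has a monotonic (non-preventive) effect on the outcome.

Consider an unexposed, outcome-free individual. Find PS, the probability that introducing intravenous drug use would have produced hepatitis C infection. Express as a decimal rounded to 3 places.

PS ≈ 0.201

p₁ = P(outcome | exposed) = 2314/4704 = 0.49192
p₀ = P(outcome | unexposed) = 521/1430 = 0.36434
Under exogeneity and monotonicity, PS = (p₁ − p₀) / (1 − p₀).
PS = (0.49192 − 0.36434) / (1 − 0.36434) = 0.12759 / 0.63566 ≈ 0.2007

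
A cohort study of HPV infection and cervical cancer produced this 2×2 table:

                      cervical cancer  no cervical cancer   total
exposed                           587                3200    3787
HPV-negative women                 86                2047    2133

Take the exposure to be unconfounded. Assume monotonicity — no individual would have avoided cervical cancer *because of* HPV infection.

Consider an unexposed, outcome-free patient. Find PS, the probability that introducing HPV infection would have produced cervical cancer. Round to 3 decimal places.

p₁ = P(outcome | exposed) = 587/3787 = 0.155
p₀ = P(outcome | unexposed) = 86/2133 = 0.040319
Under exogeneity and monotonicity, PS = (p₁ − p₀)/(1 − p₀).
PS = (0.155 − 0.040319) / 0.95968 ≈ 0.1195

PS ≈ 0.120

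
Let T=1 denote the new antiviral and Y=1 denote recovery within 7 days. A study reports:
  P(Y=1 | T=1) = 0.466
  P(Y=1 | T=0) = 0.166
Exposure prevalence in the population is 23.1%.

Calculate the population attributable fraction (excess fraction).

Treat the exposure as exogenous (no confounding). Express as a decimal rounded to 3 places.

PAF ≈ 0.295

Let p₁ = 0.466, p₀ = 0.166.
Overall risk P(Y=1) = π·p₁ + (1−π)·p₀ = 0.231×0.466 + 0.769×0.166 = 0.2353.
Under exogeneity, PAF = [P(Y=1) − p₀] / P(Y=1).
PAF = (0.2353 − 0.166) / 0.2353 ≈ 0.2945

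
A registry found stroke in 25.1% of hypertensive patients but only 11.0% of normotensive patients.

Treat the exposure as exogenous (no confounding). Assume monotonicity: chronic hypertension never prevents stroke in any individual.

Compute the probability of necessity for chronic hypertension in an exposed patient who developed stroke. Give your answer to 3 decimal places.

p₁ = 0.251, p₀ = 0.11.
Under exogeneity and monotonicity, PN = (p₁ − p₀) / p₁.
PN = (0.251 − 0.11) / 0.251 = 0.141 / 0.251 ≈ 0.5618

PN ≈ 0.562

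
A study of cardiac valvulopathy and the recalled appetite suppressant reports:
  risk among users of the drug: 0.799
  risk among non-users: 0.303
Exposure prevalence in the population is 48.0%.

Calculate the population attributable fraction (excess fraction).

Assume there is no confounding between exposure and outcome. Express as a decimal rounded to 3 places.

PAF ≈ 0.440

Let p₁ = 0.799, p₀ = 0.303.
Overall risk P(Y=1) = π·p₁ + (1−π)·p₀ = 0.48×0.799 + 0.52×0.303 = 0.54108.
Under exogeneity, PAF = [P(Y=1) − p₀] / P(Y=1).
PAF = (0.54108 − 0.303) / 0.54108 ≈ 0.4400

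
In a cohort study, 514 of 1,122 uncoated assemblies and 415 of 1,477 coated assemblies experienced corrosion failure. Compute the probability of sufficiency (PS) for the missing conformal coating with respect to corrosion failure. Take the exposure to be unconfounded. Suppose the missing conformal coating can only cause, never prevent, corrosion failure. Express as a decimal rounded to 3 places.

PS ≈ 0.246

p₁ = P(outcome | exposed) = 514/1122 = 0.45811
p₀ = P(outcome | unexposed) = 415/1477 = 0.28097
Under exogeneity and monotonicity, PS = (p₁ − p₀) / (1 − p₀).
PS = (0.45811 − 0.28097) / (1 − 0.28097) = 0.17714 / 0.71903 ≈ 0.2464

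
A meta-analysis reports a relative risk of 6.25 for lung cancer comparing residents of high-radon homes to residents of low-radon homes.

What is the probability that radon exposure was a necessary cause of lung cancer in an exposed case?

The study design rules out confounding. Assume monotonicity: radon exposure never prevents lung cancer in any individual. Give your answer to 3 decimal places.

Under exogeneity and monotonicity, PN = (RR − 1) / RR = 1 − 1/RR.
PN = (6.25 − 1) / 6.25 = 5.25 / 6.25 ≈ 0.8400

PN ≈ 0.840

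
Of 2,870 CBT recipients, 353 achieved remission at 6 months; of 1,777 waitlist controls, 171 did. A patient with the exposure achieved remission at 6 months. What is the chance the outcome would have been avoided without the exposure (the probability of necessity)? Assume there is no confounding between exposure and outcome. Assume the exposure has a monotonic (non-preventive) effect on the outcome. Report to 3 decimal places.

p₁ = P(outcome | exposed) = 353/2870 = 0.123
p₀ = P(outcome | unexposed) = 171/1777 = 0.09623
Under exogeneity and monotonicity, PN = (p₁ − p₀) / p₁.
PN = (0.123 − 0.09623) / 0.123 = 0.026767 / 0.123 ≈ 0.2176

PN ≈ 0.218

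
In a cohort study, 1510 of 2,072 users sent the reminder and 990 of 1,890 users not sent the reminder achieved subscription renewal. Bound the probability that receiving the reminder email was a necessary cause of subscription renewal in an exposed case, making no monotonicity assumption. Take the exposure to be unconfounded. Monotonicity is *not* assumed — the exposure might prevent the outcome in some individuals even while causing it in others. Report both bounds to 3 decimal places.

p₁ = P(outcome | exposed) = 1510/2072 = 0.72876
p₀ = P(outcome | unexposed) = 990/1890 = 0.52381
Under exogeneity alone the bounds on PN are max{0,(p₁−p₀)/p₁} ≤ PN ≤ min{1,(1−p₀)/p₁}.
  lower = (p₁ − p₀)/p₁ = 0.20495 / 0.72876 ≈ 0.2812
  upper = min{1, (1 − p₀)/p₁} = 0.47619 / 0.72876 ≈ 0.6534

0.281 ≤ PN ≤ 0.653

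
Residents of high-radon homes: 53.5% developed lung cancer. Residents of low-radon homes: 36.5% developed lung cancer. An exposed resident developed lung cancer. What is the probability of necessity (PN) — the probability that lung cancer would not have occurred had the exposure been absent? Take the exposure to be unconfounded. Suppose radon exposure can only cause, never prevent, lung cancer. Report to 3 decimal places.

PN ≈ 0.318

p₁ = 0.535, p₀ = 0.365.
Under exogeneity and monotonicity, PN = (p₁ − p₀) / p₁.
PN = (0.535 − 0.365) / 0.535 = 0.17 / 0.535 ≈ 0.3178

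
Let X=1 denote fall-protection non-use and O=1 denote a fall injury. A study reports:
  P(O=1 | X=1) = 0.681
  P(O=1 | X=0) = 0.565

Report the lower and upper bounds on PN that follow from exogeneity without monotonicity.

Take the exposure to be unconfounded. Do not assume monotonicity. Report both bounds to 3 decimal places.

Let p₁ = 0.681, p₀ = 0.565.
Under exogeneity alone the bounds on PN are max{0,(p₁−p₀)/p₁} ≤ PN ≤ min{1,(1−p₀)/p₁}.
  lower = (p₁ − p₀)/p₁ = 0.116 / 0.681 ≈ 0.1703
  upper = min{1, (1 − p₀)/p₁} = 0.435 / 0.681 ≈ 0.6388

0.170 ≤ PN ≤ 0.639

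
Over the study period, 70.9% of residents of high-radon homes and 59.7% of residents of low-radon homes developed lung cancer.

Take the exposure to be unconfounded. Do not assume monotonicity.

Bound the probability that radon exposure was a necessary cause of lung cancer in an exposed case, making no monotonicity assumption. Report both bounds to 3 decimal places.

0.158 ≤ PN ≤ 0.568

p₁ = 0.709, p₀ = 0.597.
Under exogeneity alone the bounds on PN are max{0,(p₁−p₀)/p₁} ≤ PN ≤ min{1,(1−p₀)/p₁}.
  lower = (p₁ − p₀)/p₁ = 0.112 / 0.709 ≈ 0.1580
  upper = min{1, (1 − p₀)/p₁} = 0.403 / 0.709 ≈ 0.5684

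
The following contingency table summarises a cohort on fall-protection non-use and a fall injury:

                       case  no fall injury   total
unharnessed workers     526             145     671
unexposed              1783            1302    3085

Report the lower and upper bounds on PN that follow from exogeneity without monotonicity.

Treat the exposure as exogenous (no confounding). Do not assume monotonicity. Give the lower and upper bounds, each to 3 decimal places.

p₁ = P(outcome | exposed) = 526/671 = 0.7839
p₀ = P(outcome | unexposed) = 1783/3085 = 0.57796
Under exogeneity alone the bounds on PN are max{0,(p₁−p₀)/p₁} ≤ PN ≤ min{1,(1−p₀)/p₁}.
  lower = (p₁ − p₀)/p₁ = 0.20595 / 0.7839 ≈ 0.2627
  upper = min{1, (1 − p₀)/p₁} = 0.42204 / 0.7839 ≈ 0.5384

0.263 ≤ PN ≤ 0.538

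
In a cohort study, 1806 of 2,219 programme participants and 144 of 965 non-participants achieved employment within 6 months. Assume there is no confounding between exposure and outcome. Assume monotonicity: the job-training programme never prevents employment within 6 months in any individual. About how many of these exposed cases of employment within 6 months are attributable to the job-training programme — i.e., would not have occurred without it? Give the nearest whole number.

p₁ = P(outcome | exposed) = 1806/2219 = 0.81388
p₀ = P(outcome | unexposed) = 144/965 = 0.14922
PN = (p₁ − p₀)/p₁ = (0.81388 − 0.14922) / 0.81388 ≈ 0.81665.
Attributable cases ≈ PN × (exposed cases) = 0.81665 × 1806 ≈ 1474.87.

about 1475 cases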